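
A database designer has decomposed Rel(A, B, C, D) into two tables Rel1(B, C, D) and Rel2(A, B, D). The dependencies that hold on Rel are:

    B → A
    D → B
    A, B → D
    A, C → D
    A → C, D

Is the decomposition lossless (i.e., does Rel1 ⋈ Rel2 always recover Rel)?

Common attributes: Rel1 ∩ Rel2 = {B, D}.
Closure of {B, D}: B → A applies, adding A; A → C, D applies, adding C. So (B, D)⁺ = {A, B, C, D}.
This closure contains every attribute of Rel1, so Rel1 ∩ Rel2 → Rel1. The join is lossless.

Yes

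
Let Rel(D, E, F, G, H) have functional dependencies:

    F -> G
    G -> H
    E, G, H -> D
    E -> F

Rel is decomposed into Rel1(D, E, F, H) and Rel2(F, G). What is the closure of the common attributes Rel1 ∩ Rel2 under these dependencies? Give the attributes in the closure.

F, G, H

Rel1 ∩ Rel2 = {F}.
F → G applies, adding G
G → H applies, adding H
Closure: {F, G, H}.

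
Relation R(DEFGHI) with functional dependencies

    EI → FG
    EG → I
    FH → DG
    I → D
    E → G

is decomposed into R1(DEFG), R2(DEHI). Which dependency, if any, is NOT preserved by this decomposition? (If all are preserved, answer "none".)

Check FH → DG: no single fragment contains all of {DFGH}, and the restricted closure of {FH} across the fragments never reaches {DG}.
EI → FG is preserved.
EG → I is preserved.
I → D is preserved.
E → G is preserved.

FH → DG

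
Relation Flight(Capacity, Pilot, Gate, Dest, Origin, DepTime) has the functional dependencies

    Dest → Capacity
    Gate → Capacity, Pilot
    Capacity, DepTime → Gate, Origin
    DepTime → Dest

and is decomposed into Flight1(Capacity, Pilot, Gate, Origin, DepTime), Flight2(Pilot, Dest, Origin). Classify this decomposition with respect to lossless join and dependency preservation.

Lossless test: (Pilot, Origin)⁺ = {Pilot, Origin}, which is a superkey of neither fragment — lossy.
Dependency preservation: the restricted closure of {Dest} across the fragments never reaches {Capacity}, so Dest → Capacity cannot be enforced without a join — not preserved.

lossy and not dependency-preserving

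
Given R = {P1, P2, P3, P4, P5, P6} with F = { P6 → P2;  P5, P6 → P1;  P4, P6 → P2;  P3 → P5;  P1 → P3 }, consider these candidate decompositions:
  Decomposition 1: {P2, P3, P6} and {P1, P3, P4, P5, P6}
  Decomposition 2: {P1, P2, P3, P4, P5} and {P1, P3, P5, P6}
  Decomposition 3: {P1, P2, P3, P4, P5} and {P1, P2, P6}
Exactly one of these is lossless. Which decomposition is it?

Decomposition 1: common = {P3, P6}, closure = {P1, P2, P3, P5, P6} → lossless.
Decomposition 2: common = {P1, P3, P5}, closure = {P1, P3, P5} → lossy.
Decomposition 3: common = {P1, P2}, closure = {P1, P2, P3, P5} → lossy.

Decomposition 1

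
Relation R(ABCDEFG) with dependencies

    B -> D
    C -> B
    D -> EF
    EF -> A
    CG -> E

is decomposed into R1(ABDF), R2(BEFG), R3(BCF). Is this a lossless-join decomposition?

No

Chase test. Columns are ABCDEFG; row i has aⱼ where attribute j ∈ Ri, else bᵢⱼ.
Initial tableau (one row per fragment):
  row 1: a1 a2 b13 a4 b15 a6 b17
  row 2: b21 a2 b23 b24 a5 a6 a7
  row 3: b31 a2 a3 b34 b35 a6 b37
Rows 1 and 2 agree on B; apply B→D and equate their D entries.
Rows 1 and 3 agree on B; apply B→D and equate their D entries.
Rows 1 and 2 agree on D; apply D→EF and equate their EF entries.
Rows 1 and 3 agree on D; apply D→EF and equate their EF entries.
Rows 1 and 2 agree on EF; apply EF→A and equate their A entries.
Rows 1 and 3 agree on EF; apply EF→A and equate their A entries.
No row becomes fully distinguished — the join is lossy.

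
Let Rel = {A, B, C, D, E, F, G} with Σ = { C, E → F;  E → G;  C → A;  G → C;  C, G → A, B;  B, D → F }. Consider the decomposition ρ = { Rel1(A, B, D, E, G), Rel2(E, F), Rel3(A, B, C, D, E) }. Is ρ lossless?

Chase test. Columns are A, B, C, D, E, F, G; row i has aⱼ where attribute j ∈ Reli, else bᵢⱼ.
Initial tableau (one row per fragment):
  row 1: a1 a2 b13 a4 a5 b16 a7
  row 2: b21 b22 b23 b24 a5 a6 b27
  row 3: a1 a2 a3 a4 a5 b36 b37
Rows 1 and 2 agree on E; apply E→G and equate their G entries.
Rows 1 and 3 agree on E; apply E→G and equate their G entries.
Rows 1 and 2 agree on G; apply G→C and equate their C entries.
Rows 1 and 3 agree on G; apply G→C and equate their C entries.
Rows 1 and 2 agree on C, G; apply C, G→A, B and equate their A, B entries.
Rows 1 and 3 agree on B, D; apply B, D→F and equate their F entries.
Rows 1 and 2 agree on C, E; apply C, E→F and equate their F entries.
Row 1 is now all distinguished symbols — the join is lossless.

Yes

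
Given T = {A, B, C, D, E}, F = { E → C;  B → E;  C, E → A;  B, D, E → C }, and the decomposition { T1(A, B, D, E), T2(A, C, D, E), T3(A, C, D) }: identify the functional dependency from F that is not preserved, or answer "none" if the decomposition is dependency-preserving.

none

E → C lies within T2.
B → E lies within T1.
C, E → A lies within T2.
B, D, E → C: restricted closure across fragments reaches C.
Every dependency is enforceable on the fragments, so the decomposition is dependency-preserving.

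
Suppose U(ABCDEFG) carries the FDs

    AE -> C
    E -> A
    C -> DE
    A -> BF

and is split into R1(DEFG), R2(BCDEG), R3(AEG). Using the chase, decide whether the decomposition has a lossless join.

Chase test. Columns are ABCDEFG; row i has aⱼ where attribute j ∈ Ri, else bᵢⱼ.
Initial tableau (one row per fragment):
  row 1: b11 b12 b13 a4 a5 a6 a7
  row 2: b21 a2 a3 a4 a5 b26 a7
  row 3: a1 b32 b33 b34 a5 b36 a7
Rows 1 and 2 agree on E; apply E→A and equate their A entries.
Rows 1 and 3 agree on E; apply E→A and equate their A entries.
Rows 1 and 2 agree on A; apply A→BF and equate their BF entries.
Rows 1 and 3 agree on A; apply A→BF and equate their BF entries.
Rows 1 and 2 agree on AE; apply AE→C and equate their C entries.
Rows 1 and 3 agree on AE; apply AE→C and equate their C entries.
Rows 1 and 3 agree on C; apply C→DE and equate their DE entries.
Row 1 is now all distinguished symbols — the join is lossless.

Yes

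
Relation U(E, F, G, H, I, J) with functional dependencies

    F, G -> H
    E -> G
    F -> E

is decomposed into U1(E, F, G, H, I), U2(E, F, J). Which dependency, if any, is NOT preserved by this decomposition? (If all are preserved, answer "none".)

F, G → H lies within U1.
E → G lies within U1.
F → E lies within U1.
Every dependency is enforceable on the fragments, so the decomposition is dependency-preserving.

none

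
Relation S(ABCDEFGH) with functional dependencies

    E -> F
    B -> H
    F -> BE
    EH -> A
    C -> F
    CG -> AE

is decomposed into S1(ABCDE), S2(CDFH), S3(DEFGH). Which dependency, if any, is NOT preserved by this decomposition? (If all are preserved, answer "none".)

B -> H

Check B → H: no single fragment contains all of {BH}, and the restricted closure of {B} across the fragments never reaches {H}.
E → F is preserved.
F → BE is preserved.
EH → A is preserved.
C → F is preserved.
CG → AE is preserved.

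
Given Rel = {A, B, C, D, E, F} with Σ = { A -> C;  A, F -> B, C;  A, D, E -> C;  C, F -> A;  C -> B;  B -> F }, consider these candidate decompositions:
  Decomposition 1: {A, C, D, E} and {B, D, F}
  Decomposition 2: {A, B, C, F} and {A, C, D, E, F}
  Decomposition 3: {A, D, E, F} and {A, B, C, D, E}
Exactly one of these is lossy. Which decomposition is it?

Decomposition 1: common = {D}, closure = {D} → lossy.
Decomposition 2: common = {A, C, F}, closure = {A, B, C, F} → lossless.
Decomposition 3: common = {A, D, E}, closure = {A, B, C, D, E, F} → lossless.

Decomposition 1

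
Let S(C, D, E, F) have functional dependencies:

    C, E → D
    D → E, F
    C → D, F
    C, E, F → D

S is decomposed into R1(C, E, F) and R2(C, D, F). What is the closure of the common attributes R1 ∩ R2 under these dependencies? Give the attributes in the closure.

C, D, E, F

R1 ∩ R2 = {C, F}.
C → D, F applies, adding D
D → E, F applies, adding E
Closure: {C, D, E, F}.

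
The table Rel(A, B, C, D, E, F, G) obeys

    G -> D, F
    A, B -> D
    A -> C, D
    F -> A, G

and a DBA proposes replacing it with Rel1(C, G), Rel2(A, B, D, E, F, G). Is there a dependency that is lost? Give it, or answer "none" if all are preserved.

Check A → C, D: no single fragment contains all of {A, C, D}, and the restricted closure of {A} across the fragments never reaches {C, D}.
G → D, F is preserved.
A, B → D is preserved.
F → A, G is preserved.

A -> C, D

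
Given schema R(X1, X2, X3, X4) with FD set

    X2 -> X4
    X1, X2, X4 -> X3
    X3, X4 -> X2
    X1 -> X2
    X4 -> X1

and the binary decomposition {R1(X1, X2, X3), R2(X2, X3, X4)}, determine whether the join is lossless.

Common attributes: R1 ∩ R2 = {X2, X3}.
Closure of {X2, X3}: X2 → X4 applies, adding X4; X4 → X1 applies, adding X1. So (X2, X3)⁺ = {X1, X2, X3, X4}.
This closure contains every attribute of R1, so R1 ∩ R2 → R1. The join is lossless.

Yes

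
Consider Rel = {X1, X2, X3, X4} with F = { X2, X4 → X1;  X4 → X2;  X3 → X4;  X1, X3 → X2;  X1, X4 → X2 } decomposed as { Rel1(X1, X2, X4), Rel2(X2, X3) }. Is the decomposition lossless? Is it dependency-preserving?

lossy and not dependency-preserving

Lossless test: (X2)⁺ = {X2}, which is a superkey of neither fragment — lossy.
Dependency preservation: the restricted closure of {X3} across the fragments never reaches {X4}, so X3 → X4 cannot be enforced without a join — not preserved.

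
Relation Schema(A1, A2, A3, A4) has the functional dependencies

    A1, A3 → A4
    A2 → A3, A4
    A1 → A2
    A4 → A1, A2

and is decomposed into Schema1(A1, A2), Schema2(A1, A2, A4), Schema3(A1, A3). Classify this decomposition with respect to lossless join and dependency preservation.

Lossless test (chase): Rows 1 and 2 agree on A2; apply A2→A3, A4 and equate their A3, A4 entries. Rows 1 and 3 agree on A1; apply A1→A2 and equate their A2 entries. Rows 1 and 3 agree on A2; apply A2→A3, A4 and equate their A3, A4 entries. Row 1 is now all distinguished symbols — the join is lossless.
Dependency preservation: A1, A3 → A4; A2 → A3, A4 are not contained in any single fragment, but the restricted closure of each left-hand side across the fragments still reaches the right-hand side; the remaining FDs each lie inside some fragment. All dependencies are preserved.

lossless and dependency-preserving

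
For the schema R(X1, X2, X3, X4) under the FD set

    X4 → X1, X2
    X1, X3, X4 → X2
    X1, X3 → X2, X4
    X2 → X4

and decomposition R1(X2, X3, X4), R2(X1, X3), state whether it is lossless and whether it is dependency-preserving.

Lossless test: (X3)⁺ = {X3}, which is a superkey of neither fragment — lossy.
Dependency preservation: the restricted closure of {X4} across the fragments never reaches {X1, X2}, so X4 → X1, X2 cannot be enforced without a join — not preserved.

lossy and not dependency-preserving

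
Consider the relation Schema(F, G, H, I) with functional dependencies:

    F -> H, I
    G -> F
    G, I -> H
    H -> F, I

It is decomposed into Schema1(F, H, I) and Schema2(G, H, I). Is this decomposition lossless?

Yes

Common attributes: Schema1 ∩ Schema2 = {H, I}.
Closure of {H, I}: H → F, I applies, adding F. So (H, I)⁺ = {F, H, I}.
This closure contains every attribute of Schema1, so Schema1 ∩ Schema2 → Schema1. The join is lossless.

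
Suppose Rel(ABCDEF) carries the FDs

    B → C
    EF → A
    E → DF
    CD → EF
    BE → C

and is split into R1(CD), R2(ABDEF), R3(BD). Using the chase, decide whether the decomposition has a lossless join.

No

Chase test. Columns are ABCDEF; row i has aⱼ where attribute j ∈ Ri, else bᵢⱼ.
Initial tableau (one row per fragment):
  row 1: b11 b12 a3 a4 b15 b16
  row 2: a1 a2 b23 a4 a5 a6
  row 3: b31 a2 b33 a4 b35 b36
Rows 2 and 3 agree on B; apply B→C and equate their C entries.
Rows 2 and 3 agree on CD; apply CD→EF and equate their EF entries.
Rows 2 and 3 agree on EF; apply EF→A and equate their A entries.
No row becomes fully distinguished — the join is lossy.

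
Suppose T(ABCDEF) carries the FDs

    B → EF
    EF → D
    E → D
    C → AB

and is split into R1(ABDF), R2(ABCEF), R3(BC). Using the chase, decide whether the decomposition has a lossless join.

Yes

Chase test. Columns are ABCDEF; row i has aⱼ where attribute j ∈ Ri, else bᵢⱼ.
Initial tableau (one row per fragment):
  row 1: a1 a2 b13 a4 b15 a6
  row 2: a1 a2 a3 b24 a5 a6
  row 3: b31 a2 a3 b34 b35 b36
Rows 1 and 2 agree on B; apply B→EF and equate their EF entries.
Rows 1 and 3 agree on B; apply B→EF and equate their EF entries.
Rows 1 and 2 agree on EF; apply EF→D and equate their D entries.
Rows 1 and 3 agree on EF; apply EF→D and equate their D entries.
Rows 2 and 3 agree on C; apply C→AB and equate their AB entries.
Row 2 is now all distinguished symbols — the join is lossless.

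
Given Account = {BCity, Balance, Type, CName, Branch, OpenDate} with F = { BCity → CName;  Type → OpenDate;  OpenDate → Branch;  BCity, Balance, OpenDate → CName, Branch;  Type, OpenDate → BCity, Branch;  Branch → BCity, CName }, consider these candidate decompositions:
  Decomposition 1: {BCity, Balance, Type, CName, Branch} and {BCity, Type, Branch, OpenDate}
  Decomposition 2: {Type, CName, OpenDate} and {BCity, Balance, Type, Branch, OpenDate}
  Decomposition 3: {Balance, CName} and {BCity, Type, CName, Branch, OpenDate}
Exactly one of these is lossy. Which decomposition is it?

Decomposition 1: common = {BCity, Type, Branch}, closure = {BCity, Type, CName, Branch, OpenDate} → lossless.
Decomposition 2: common = {Type, OpenDate}, closure = {BCity, Type, CName, Branch, OpenDate} → lossless.
Decomposition 3: common = {CName}, closure = {CName} → lossy.

Decomposition 3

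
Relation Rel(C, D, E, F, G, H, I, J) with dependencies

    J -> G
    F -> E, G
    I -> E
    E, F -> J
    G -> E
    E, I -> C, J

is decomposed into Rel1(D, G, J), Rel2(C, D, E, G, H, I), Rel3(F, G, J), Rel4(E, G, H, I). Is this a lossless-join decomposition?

No

Chase test. Columns are C, D, E, F, G, H, I, J; row i has aⱼ where attribute j ∈ Reli, else bᵢⱼ.
Initial tableau (one row per fragment):
  row 1: b11 a2 b13 b14 a5 b16 b17 a8
  row 2: a1 a2 a3 b24 a5 a6 a7 b28
  row 3: b31 b32 b33 a4 a5 b36 b37 a8
  row 4: b41 b42 a3 b44 a5 a6 a7 b48
Rows 1 and 2 agree on G; apply G→E and equate their E entries.
Rows 1 and 3 agree on G; apply G→E and equate their E entries.
Rows 2 and 4 agree on E, I; apply E, I→C, J and equate their C, J entries.
No row becomes fully distinguished — the join is lossy.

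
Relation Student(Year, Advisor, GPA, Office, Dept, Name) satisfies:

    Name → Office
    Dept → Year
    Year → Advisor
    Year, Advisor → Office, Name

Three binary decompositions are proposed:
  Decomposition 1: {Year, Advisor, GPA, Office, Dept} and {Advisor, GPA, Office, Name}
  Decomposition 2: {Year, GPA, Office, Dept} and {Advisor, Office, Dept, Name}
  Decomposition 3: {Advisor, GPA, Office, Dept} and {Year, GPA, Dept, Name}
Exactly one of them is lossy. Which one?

Decomposition 1: common = {Advisor, GPA, Office}, closure = {Advisor, GPA, Office} → lossy.
Decomposition 2: common = {Office, Dept}, closure = {Year, Advisor, Office, Dept, Name} → lossless.
Decomposition 3: common = {GPA, Dept}, closure = {Year, Advisor, GPA, Office, Dept, Name} → lossless.

Decomposition 1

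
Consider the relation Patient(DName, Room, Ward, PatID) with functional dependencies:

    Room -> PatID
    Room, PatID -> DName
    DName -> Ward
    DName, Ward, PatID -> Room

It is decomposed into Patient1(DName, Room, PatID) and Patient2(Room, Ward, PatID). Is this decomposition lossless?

Yes

Common attributes: Patient1 ∩ Patient2 = {Room, PatID}.
Closure of {Room, PatID}: Room, PatID → DName applies, adding DName; DName → Ward applies, adding Ward. So (Room, PatID)⁺ = {DName, Room, Ward, PatID}.
This closure contains every attribute of Patient1, so Patient1 ∩ Patient2 → Patient1. The join is lossless.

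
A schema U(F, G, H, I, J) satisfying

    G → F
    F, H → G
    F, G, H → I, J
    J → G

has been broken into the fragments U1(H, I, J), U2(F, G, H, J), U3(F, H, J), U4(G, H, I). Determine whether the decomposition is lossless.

Yes

Chase test. Columns are F, G, H, I, J; row i has aⱼ where attribute j ∈ Ui, else bᵢⱼ.
Initial tableau (one row per fragment):
  row 1: b11 b12 a3 a4 a5
  row 2: a1 a2 a3 b24 a5
  row 3: a1 b32 a3 b34 a5
  row 4: b41 a2 a3 a4 b45
Rows 2 and 4 agree on G; apply G→F and equate their F entries.
Rows 2 and 3 agree on F, H; apply F, H→G and equate their G entries.
Rows 2 and 3 agree on F, G, H; apply F, G, H→I, J and equate their I, J entries.
Rows 2 and 4 agree on F, G, H; apply F, G, H→I, J and equate their I, J entries.
Rows 1 and 2 agree on J; apply J→G and equate their G entries.
Rows 1 and 2 agree on G; apply G→F and equate their F entries.
Row 1 is now all distinguished symbols — the join is lossless.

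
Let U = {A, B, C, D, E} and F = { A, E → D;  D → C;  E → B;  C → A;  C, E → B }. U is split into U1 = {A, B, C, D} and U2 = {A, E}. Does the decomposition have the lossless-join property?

No

Common attributes: U1 ∩ U2 = {A}.
No dependency enlarges {A}, so (A)⁺ = {A}.
The closure contains neither all of U1 = {A, B, C, D} nor all of U2 = {A, E}, so the common attributes are not a superkey of either fragment. The join is lossy.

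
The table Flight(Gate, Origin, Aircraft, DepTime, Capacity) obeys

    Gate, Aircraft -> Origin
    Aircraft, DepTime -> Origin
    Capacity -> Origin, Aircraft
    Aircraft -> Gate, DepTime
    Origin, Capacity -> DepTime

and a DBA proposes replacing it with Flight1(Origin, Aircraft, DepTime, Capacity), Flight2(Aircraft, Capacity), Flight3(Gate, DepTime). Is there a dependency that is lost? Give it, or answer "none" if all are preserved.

Check Aircraft → Gate, DepTime: no single fragment contains all of {Gate, Aircraft, DepTime}, and the restricted closure of {Aircraft} across the fragments never reaches {Gate, DepTime}.
Gate, Aircraft → Origin is preserved.
Aircraft, DepTime → Origin is preserved.
Capacity → Origin, Aircraft is preserved.
Origin, Capacity → DepTime is preserved.

Aircraft -> Gate, DepTime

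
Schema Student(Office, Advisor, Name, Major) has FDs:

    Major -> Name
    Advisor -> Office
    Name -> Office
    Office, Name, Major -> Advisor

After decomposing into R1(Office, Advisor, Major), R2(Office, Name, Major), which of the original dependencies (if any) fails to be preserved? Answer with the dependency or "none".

Major → Name lies within R2.
Advisor → Office lies within R1.
Name → Office lies within R2.
Office, Name, Major → Advisor: restricted closure across fragments reaches Advisor.
Every dependency is enforceable on the fragments, so the decomposition is dependency-preserving.

none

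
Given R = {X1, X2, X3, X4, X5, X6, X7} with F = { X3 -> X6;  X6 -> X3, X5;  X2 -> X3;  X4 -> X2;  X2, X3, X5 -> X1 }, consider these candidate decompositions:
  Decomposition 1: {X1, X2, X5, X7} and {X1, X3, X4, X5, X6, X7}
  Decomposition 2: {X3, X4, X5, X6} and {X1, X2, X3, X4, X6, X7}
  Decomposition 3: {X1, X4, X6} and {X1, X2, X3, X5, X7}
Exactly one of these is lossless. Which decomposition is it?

Decomposition 1: common = {X1, X5, X7}, closure = {X1, X5, X7} → lossy.
Decomposition 2: common = {X3, X4, X6}, closure = {X1, X2, X3, X4, X5, X6} → lossless.
Decomposition 3: common = {X1}, closure = {X1} → lossy.

Decomposition 2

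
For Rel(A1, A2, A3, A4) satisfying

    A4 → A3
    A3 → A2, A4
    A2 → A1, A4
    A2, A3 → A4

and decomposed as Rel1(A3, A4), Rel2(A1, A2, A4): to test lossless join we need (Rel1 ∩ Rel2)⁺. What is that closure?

A1, A2, A3, A4

Rel1 ∩ Rel2 = {A4}.
A4 → A3 applies, adding A3
A3 → A2, A4 applies, adding A2
A2 → A1, A4 applies, adding A1
Closure: {A1, A2, A3, A4}.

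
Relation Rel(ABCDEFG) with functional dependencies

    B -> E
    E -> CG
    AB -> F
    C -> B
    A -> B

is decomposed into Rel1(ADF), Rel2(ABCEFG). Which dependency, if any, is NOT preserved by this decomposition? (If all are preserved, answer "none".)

none

B → E lies within Rel2.
E → CG lies within Rel2.
AB → F lies within Rel2.
C → B lies within Rel2.
A → B lies within Rel2.
Every dependency is enforceable on the fragments, so the decomposition is dependency-preserving.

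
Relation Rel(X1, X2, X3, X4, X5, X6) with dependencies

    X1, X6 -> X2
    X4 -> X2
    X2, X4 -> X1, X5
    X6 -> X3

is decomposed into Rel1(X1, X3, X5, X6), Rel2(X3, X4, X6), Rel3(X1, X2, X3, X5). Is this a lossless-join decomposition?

No

Chase test. Columns are X1, X2, X3, X4, X5, X6; row i has aⱼ where attribute j ∈ Reli, else bᵢⱼ.
Initial tableau (one row per fragment):
  row 1: a1 b12 a3 b14 a5 a6
  row 2: b21 b22 a3 a4 b25 a6
  row 3: a1 a2 a3 b34 a5 b36
No row becomes fully distinguished — the join is lossy.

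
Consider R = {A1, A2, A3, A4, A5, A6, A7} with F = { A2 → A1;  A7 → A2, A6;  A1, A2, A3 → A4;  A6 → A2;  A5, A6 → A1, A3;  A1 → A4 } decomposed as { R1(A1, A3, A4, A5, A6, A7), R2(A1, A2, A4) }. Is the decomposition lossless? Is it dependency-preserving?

lossy and not dependency-preserving

Lossless test: (A1, A4)⁺ = {A1, A4}, which is a superkey of neither fragment — lossy.
Dependency preservation: the restricted closure of {A7} across the fragments never reaches {A2, A6}, so A7 → A2, A6 cannot be enforced without a join — not preserved.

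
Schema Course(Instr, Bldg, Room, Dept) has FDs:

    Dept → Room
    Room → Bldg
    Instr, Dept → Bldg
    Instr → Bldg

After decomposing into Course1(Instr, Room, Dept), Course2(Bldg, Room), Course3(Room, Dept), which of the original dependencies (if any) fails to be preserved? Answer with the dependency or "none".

Check Instr → Bldg: no single fragment contains all of {Instr, Bldg}, and the restricted closure of {Instr} across the fragments never reaches {Bldg}.
Dept → Room is preserved.
Room → Bldg is preserved.
Instr, Dept → Bldg is preserved.

Instr → Bldg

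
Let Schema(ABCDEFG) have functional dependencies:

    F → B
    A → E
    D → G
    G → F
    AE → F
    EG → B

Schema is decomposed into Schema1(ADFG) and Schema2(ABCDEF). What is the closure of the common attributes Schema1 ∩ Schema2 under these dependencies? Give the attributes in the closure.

Schema1 ∩ Schema2 = {ADF}.
F → B applies, adding B
A → E applies, adding E
D → G applies, adding G
Closure: {ABDEFG}.

ABDEFG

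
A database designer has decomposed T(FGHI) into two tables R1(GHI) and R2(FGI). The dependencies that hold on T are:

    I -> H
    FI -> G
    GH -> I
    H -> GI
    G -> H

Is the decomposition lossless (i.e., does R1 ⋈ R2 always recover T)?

Common attributes: R1 ∩ R2 = {GI}.
Closure of {GI}: I → H applies, adding H. So (GI)⁺ = {GHI}.
This closure contains every attribute of R1, so R1 ∩ R2 → R1. The join is lossless.

Yes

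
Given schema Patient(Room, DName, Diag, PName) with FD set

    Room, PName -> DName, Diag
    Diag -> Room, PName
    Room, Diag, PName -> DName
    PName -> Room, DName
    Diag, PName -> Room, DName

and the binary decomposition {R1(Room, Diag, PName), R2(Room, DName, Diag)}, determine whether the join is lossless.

Yes

Common attributes: R1 ∩ R2 = {Room, Diag}.
Closure of {Room, Diag}: Diag → Room, PName applies, adding PName; Room, Diag, PName → DName applies, adding DName. So (Room, Diag)⁺ = {Room, DName, Diag, PName}.
This closure contains every attribute of R1, so R1 ∩ R2 → R1. The join is lossless.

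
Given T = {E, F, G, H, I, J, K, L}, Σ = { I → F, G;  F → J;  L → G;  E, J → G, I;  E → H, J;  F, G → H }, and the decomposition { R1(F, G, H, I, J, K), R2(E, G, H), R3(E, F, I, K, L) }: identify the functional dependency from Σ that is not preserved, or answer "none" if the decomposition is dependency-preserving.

L → G

Check L → G: no single fragment contains all of {G, L}, and the restricted closure of {L} across the fragments never reaches {G}.
I → F, G is preserved.
F → J is preserved.
E, J → G, I is preserved.
E → H, J is preserved.
F, G → H is preserved.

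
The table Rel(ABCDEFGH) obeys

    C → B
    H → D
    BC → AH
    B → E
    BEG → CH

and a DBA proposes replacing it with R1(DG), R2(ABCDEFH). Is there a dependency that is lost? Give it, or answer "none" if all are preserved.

Check BEG → CH: no single fragment contains all of {BCEGH}, and the restricted closure of {BEG} across the fragments never reaches {CH}.
C → B is preserved.
H → D is preserved.
BC → AH is preserved.
B → E is preserved.

BEG → CH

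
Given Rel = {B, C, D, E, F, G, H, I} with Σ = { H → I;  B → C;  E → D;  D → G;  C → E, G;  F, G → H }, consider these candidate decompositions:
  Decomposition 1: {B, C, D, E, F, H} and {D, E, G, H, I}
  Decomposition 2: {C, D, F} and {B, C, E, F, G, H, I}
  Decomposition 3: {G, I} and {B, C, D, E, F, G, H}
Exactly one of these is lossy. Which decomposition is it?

Decomposition 1: common = {D, E, H}, closure = {D, E, G, H, I} → lossless.
Decomposition 2: common = {C, F}, closure = {C, D, E, F, G, H, I} → lossless.
Decomposition 3: common = {G}, closure = {G} → lossy.

Decomposition 3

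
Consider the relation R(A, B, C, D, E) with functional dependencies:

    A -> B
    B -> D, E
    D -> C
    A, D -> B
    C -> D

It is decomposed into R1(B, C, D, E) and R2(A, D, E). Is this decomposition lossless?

No

Common attributes: R1 ∩ R2 = {D, E}.
Closure of {D, E}: D → C applies, adding C. So (D, E)⁺ = {C, D, E}.
The closure contains neither all of R1 = {B, C, D, E} nor all of R2 = {A, D, E}, so the common attributes are not a superkey of either fragment. The join is lossy.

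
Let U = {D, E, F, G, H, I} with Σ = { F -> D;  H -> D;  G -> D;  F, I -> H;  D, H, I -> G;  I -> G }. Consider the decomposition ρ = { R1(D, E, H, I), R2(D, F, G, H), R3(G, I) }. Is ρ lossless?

Chase test. Columns are D, E, F, G, H, I; row i has aⱼ where attribute j ∈ Ri, else bᵢⱼ.
Initial tableau (one row per fragment):
  row 1: a1 a2 b13 b14 a5 a6
  row 2: a1 b22 a3 a4 a5 b26
  row 3: b31 b32 b33 a4 b35 a6
Rows 2 and 3 agree on G; apply G→D and equate their D entries.
Rows 1 and 3 agree on I; apply I→G and equate their G entries.
No row becomes fully distinguished — the join is lossy.

No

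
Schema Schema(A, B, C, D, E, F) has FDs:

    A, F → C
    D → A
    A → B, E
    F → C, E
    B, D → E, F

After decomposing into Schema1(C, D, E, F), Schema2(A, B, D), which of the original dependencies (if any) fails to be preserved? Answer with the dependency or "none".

A → B, E

Check A → B, E: no single fragment contains all of {A, B, E}, and the restricted closure of {A} across the fragments never reaches {B, E}.
A, F → C is preserved.
D → A is preserved.
F → C, E is preserved.
B, D → E, F is preserved.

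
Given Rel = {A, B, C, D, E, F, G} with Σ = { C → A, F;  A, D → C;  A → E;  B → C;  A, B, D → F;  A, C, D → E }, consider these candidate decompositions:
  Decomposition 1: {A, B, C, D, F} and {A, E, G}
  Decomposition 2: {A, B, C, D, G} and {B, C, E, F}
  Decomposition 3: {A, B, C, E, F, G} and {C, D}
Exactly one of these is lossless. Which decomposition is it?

Decomposition 1: common = {A}, closure = {A, E} → lossy.
Decomposition 2: common = {B, C}, closure = {A, B, C, E, F} → lossless.
Decomposition 3: common = {C}, closure = {A, C, E, F} → lossy.

Decomposition 2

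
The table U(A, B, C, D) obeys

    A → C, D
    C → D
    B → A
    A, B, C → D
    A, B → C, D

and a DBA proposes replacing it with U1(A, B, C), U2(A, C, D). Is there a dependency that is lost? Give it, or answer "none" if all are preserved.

A → C, D lies within U2.
C → D lies within U2.
B → A lies within U1.
A, B, C → D: restricted closure across fragments reaches D.
A, B → C, D: restricted closure across fragments reaches C, D.
Every dependency is enforceable on the fragments, so the decomposition is dependency-preserving.

none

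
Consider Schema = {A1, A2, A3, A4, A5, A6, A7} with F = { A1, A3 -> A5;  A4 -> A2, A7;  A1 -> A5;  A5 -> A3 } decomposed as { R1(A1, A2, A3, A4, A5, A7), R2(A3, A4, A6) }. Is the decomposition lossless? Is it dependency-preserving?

lossy but dependency-preserving

Lossless test: (A3, A4)⁺ = {A2, A3, A4, A7}, which is a superkey of neither fragment — lossy.
Dependency preservation: every FD's attributes lie within a single fragment, so each can be enforced locally — preserved.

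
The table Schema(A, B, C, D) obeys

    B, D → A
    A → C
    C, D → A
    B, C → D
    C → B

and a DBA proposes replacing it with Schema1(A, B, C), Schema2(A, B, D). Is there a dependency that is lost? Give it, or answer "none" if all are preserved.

none

B, D → A lies within Schema2.
A → C lies within Schema1.
C, D → A: restricted closure across fragments reaches A.
B, C → D: restricted closure across fragments reaches D.
C → B lies within Schema1.
Every dependency is enforceable on the fragments, so the decomposition is dependency-preserving.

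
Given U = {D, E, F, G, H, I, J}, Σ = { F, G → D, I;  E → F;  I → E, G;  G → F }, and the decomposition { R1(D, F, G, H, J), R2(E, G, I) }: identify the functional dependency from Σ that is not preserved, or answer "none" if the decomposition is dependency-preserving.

Check E → F: no single fragment contains all of {E, F}, and the restricted closure of {E} across the fragments never reaches {F}.
F, G → D, I is preserved.
I → E, G is preserved.
G → F is preserved.

E → F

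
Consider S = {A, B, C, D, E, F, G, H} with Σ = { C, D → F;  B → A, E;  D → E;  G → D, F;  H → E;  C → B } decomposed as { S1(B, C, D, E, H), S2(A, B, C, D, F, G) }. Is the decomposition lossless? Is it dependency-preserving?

Lossless test: (B, C, D)⁺ = {A, B, C, D, E, F}, which is a superkey of neither fragment — lossy.
Dependency preservation: B → A, E is not contained in any single fragment, but the restricted closure of its left-hand side across the fragments still reaches the right-hand side; the remaining FDs each lie inside some fragment. All dependencies are preserved.

lossy but dependency-preserving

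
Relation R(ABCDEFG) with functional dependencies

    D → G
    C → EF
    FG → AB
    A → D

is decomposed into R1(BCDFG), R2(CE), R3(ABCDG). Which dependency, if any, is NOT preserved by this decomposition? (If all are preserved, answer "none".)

Check FG → AB: no single fragment contains all of {ABFG}, and the restricted closure of {FG} across the fragments never reaches {AB}.
D → G is preserved.
C → EF is preserved.
A → D is preserved.

FG → AB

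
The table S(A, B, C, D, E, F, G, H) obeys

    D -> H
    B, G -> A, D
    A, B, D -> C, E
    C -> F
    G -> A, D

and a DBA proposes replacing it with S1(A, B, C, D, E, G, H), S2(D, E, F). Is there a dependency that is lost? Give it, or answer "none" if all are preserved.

Check C → F: no single fragment contains all of {C, F}, and the restricted closure of {C} across the fragments never reaches {F}.
D → H is preserved.
B, G → A, D is preserved.
A, B, D → C, E is preserved.
G → A, D is preserved.

C -> F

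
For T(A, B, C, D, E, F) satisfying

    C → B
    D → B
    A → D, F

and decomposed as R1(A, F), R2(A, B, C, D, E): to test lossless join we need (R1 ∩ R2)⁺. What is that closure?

R1 ∩ R2 = {A}.
A → D, F applies, adding D, F
D → B applies, adding B
Closure: {A, B, D, F}.

A, B, D, F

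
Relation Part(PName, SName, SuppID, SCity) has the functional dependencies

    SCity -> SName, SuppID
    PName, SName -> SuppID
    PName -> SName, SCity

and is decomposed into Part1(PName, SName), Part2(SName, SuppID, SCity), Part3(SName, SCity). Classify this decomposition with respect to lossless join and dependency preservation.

Lossless test (chase): Rows 2 and 3 agree on SCity; apply SCity→SName, SuppID and equate their SName, SuppID entries. No row becomes fully distinguished — the join is lossy.
Dependency preservation: the restricted closure of {PName, SName} across the fragments never reaches {SuppID}, so PName, SName → SuppID cannot be enforced without a join — not preserved.

lossy and not dependency-preserving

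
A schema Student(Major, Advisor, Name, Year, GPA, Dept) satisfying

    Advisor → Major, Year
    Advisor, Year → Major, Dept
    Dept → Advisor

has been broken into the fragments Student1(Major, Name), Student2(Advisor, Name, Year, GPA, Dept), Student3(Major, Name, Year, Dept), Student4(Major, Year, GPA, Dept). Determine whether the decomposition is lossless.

Chase test. Columns are Major, Advisor, Name, Year, GPA, Dept; row i has aⱼ where attribute j ∈ Studenti, else bᵢⱼ.
Initial tableau (one row per fragment):
  row 1: a1 b12 a3 b14 b15 b16
  row 2: b21 a2 a3 a4 a5 a6
  row 3: a1 b32 a3 a4 b35 a6
  row 4: a1 b42 b43 a4 a5 a6
Rows 2 and 3 agree on Dept; apply Dept→Advisor and equate their Advisor entries.
Rows 2 and 4 agree on Dept; apply Dept→Advisor and equate their Advisor entries.
Rows 2 and 3 agree on Advisor; apply Advisor→Major, Year and equate their Major, Year entries.
Row 2 is now all distinguished symbols — the join is lossless.

Yes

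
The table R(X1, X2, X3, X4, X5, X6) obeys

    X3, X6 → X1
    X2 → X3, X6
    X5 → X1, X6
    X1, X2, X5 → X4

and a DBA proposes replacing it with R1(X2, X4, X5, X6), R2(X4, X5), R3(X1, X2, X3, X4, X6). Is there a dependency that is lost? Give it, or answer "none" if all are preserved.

Check X5 → X1, X6: no single fragment contains all of {X1, X5, X6}, and the restricted closure of {X5} across the fragments never reaches {X1, X6}.
X3, X6 → X1 is preserved.
X2 → X3, X6 is preserved.
X1, X2, X5 → X4 is preserved.

X5 → X1, X6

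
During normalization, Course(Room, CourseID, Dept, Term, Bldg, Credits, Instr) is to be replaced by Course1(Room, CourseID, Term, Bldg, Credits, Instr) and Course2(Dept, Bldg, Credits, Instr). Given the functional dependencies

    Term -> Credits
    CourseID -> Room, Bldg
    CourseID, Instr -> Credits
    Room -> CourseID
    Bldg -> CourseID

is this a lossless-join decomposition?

Common attributes: Course1 ∩ Course2 = {Bldg, Credits, Instr}.
Closure of {Bldg, Credits, Instr}: Bldg → CourseID applies, adding CourseID; CourseID → Room, Bldg applies, adding Room. So (Bldg, Credits, Instr)⁺ = {Room, CourseID, Bldg, Credits, Instr}.
The closure contains neither all of Course1 = {Room, CourseID, Term, Bldg, Credits, Instr} nor all of Course2 = {Dept, Bldg, Credits, Instr}, so the common attributes are not a superkey of either fragment. The join is lossy.

No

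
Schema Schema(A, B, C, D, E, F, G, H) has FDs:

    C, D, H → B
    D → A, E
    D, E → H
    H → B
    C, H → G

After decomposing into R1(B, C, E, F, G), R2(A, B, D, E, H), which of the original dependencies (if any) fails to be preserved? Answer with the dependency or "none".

Check C, H → G: no single fragment contains all of {C, G, H}, and the restricted closure of {C, H} across the fragments never reaches {G}.
C, D, H → B is preserved.
D → A, E is preserved.
D, E → H is preserved.
H → B is preserved.

C, H → G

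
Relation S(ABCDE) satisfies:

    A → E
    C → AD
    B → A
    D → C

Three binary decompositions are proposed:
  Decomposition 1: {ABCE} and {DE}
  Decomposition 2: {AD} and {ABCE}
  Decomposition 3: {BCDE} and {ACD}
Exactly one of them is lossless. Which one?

Decomposition 1: common = {E}, closure = {E} → lossy.
Decomposition 2: common = {A}, closure = {AE} → lossy.
Decomposition 3: common = {CD}, closure = {ACDE} → lossless.

Decomposition 3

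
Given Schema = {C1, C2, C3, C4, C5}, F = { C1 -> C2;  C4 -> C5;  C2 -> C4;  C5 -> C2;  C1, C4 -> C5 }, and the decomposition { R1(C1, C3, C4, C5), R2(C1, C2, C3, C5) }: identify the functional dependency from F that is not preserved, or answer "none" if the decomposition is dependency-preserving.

C1 → C2 lies within R2.
C4 → C5 lies within R1.
C2 → C4: restricted closure across fragments reaches C4.
C5 → C2 lies within R2.
C1, C4 → C5 lies within R1.
Every dependency is enforceable on the fragments, so the decomposition is dependency-preserving.

none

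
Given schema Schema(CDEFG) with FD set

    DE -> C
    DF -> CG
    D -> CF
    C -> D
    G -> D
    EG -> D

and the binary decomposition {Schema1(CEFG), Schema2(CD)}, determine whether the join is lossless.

Yes

Common attributes: Schema1 ∩ Schema2 = {C}.
Closure of {C}: C → D applies, adding D; D → CF applies, adding F; DF → CG applies, adding G. So (C)⁺ = {CDFG}.
This closure contains every attribute of Schema2, so Schema1 ∩ Schema2 → Schema2. The join is lossless.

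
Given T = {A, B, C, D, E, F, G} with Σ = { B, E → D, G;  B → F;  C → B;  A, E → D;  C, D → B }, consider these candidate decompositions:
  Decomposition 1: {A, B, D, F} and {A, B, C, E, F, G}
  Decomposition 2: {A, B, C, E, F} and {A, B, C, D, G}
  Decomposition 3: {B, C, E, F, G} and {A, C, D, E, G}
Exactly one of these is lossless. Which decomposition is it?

Decomposition 1: common = {A, B, F}, closure = {A, B, F} → lossy.
Decomposition 2: common = {A, B, C}, closure = {A, B, C, F} → lossy.
Decomposition 3: common = {C, E, G}, closure = {B, C, D, E, F, G} → lossless.

Decomposition 3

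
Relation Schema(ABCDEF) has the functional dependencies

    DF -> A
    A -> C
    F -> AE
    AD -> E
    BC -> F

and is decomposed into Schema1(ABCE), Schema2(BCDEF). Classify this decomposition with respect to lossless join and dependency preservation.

lossless but not dependency-preserving

Lossless test: (BCE)⁺ = {ABCEF}, which contains all of one fragment — lossless.
Dependency preservation: the restricted closure of {DF} across the fragments never reaches {A}, so DF → A cannot be enforced without a join — not preserved.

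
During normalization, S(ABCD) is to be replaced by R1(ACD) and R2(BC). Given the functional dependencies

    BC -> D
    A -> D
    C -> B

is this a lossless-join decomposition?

Common attributes: R1 ∩ R2 = {C}.
Closure of {C}: C → B applies, adding B; BC → D applies, adding D. So (C)⁺ = {BCD}.
This closure contains every attribute of R2, so R1 ∩ R2 → R2. The join is lossless.

Yes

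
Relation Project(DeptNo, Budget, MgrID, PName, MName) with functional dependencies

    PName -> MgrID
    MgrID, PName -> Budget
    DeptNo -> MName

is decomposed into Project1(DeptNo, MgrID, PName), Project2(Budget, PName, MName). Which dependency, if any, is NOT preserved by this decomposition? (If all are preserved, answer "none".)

Check DeptNo → MName: no single fragment contains all of {DeptNo, MName}, and the restricted closure of {DeptNo} across the fragments never reaches {MName}.
PName → MgrID is preserved.
MgrID, PName → Budget is preserved.

DeptNo -> MName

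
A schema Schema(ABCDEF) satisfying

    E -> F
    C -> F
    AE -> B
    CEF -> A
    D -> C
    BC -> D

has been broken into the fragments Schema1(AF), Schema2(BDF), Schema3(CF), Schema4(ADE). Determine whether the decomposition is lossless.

No

Chase test. Columns are ABCDEF; row i has aⱼ where attribute j ∈ Schemai, else bᵢⱼ.
Initial tableau (one row per fragment):
  row 1: a1 b12 b13 b14 b15 a6
  row 2: b21 a2 b23 a4 b25 a6
  row 3: b31 b32 a3 b34 b35 a6
  row 4: a1 b42 b43 a4 a5 b46
Rows 2 and 4 agree on D; apply D→C and equate their C entries.
Rows 2 and 4 agree on C; apply C→F and equate their F entries.
No row becomes fully distinguished — the join is lossy.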